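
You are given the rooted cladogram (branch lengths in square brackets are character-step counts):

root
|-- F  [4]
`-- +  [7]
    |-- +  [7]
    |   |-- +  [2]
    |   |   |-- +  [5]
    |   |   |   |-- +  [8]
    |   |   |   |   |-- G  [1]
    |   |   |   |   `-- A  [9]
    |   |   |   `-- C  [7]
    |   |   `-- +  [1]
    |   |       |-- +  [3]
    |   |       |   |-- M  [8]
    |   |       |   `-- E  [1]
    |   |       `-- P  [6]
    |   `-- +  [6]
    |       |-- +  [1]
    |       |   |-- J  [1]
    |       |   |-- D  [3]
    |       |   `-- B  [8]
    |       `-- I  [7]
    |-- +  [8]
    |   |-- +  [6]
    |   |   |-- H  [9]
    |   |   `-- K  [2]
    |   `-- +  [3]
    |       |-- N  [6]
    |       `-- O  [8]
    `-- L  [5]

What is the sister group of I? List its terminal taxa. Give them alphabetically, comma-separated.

I attaches to the tree at the node subtending ((J,D,B),I).
The other lineage descending from that same node — the sister group — is (J,D,B); its 3 tips in alphabetical order are the answer.

B, D, J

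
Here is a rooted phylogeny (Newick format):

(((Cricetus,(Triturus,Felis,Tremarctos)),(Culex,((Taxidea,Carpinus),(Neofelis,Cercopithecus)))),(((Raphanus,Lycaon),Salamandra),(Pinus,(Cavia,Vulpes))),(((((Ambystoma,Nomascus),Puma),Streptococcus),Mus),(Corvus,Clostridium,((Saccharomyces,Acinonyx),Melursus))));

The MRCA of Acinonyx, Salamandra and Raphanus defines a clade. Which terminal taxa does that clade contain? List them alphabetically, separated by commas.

Acinonyx, Ambystoma, Carpinus, Cavia, Cercopithecus, Clostridium, Corvus, Cricetus, Culex, Felis, Lycaon, Melursus, Mus, Neofelis, Nomascus, Pinus, Puma, Raphanus, Saccharomyces, Salamandra, Streptococcus, Taxidea, Tremarctos, Triturus, Vulpes

Tracing Acinonyx: it sits inside (Saccharomyces,Acinonyx).
Tracing Salamandra: it sits inside ((Raphanus,Lycaon),Salamandra).
Tracing Raphanus: it sits inside (Raphanus,Lycaon).
The smallest clade enclosing all 3 is the whole tree (their MRCA is the root), so the answer is all 25 tips in alphabetical order.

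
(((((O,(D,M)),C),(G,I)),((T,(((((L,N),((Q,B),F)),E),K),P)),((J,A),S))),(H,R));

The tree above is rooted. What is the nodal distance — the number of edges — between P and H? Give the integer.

7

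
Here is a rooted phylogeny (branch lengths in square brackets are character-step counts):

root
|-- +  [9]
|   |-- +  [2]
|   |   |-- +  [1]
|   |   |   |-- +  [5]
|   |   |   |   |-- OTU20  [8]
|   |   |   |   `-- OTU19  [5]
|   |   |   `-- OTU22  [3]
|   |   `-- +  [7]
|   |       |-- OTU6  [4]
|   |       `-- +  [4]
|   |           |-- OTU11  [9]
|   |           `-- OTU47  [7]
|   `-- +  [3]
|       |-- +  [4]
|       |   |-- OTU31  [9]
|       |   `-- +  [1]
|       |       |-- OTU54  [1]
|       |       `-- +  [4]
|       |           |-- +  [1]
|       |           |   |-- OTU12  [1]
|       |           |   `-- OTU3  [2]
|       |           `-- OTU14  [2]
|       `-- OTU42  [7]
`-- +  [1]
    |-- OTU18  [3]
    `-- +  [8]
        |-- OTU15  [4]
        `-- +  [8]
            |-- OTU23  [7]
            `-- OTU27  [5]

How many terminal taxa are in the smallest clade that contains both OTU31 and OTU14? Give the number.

The MRCA of OTU31 and OTU14 is the node subtending (OTU31,(OTU54,((OTU12,OTU3),OTU14))).
That clade contains 5 terminal taxa: OTU12, OTU14, OTU3, OTU31, OTU54.

5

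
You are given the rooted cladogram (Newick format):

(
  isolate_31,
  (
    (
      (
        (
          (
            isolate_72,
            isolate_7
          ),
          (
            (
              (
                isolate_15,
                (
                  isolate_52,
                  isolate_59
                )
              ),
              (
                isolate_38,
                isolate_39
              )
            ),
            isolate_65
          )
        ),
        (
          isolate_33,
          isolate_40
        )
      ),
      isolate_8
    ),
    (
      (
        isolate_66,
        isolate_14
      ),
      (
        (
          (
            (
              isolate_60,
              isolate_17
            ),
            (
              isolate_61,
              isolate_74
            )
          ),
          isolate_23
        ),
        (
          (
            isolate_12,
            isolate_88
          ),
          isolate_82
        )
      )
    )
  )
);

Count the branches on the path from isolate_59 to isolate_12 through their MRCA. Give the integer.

The MRCA of isolate_59 and isolate_12 is the node subtending (((((isolate_72,isolate_7),(((isolate_15,(isolate_52,isolate_59)),(isolate_38,isolate_39)),isolate_65)),(isolate_33,isolate_40)),isolate_8),((isolate_66,isolate_14),((((isolate_60,isolate_17),(isolate_61,isolate_74)),isolate_23),((isolate_12,isolate_88),isolate_82)))).
From isolate_59 up to that node: 8 branches. From isolate_12 up to the same node: 5 branches. Total: 8 + 5 = 13.

13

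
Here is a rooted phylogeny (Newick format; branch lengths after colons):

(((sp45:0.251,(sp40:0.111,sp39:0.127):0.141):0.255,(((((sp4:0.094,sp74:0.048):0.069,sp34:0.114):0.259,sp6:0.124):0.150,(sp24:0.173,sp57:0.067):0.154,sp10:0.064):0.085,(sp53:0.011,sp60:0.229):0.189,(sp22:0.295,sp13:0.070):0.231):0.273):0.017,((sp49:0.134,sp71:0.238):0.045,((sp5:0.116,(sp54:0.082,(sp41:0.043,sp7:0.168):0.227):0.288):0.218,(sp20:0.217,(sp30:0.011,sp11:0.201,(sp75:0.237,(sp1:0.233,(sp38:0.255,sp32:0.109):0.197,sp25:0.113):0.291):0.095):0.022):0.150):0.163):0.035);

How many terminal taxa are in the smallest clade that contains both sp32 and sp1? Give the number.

4

The MRCA of sp32 and sp1 is the node subtending (sp1,(sp38,sp32),sp25).
That clade contains 4 terminal taxa: sp1, sp25, sp32, sp38.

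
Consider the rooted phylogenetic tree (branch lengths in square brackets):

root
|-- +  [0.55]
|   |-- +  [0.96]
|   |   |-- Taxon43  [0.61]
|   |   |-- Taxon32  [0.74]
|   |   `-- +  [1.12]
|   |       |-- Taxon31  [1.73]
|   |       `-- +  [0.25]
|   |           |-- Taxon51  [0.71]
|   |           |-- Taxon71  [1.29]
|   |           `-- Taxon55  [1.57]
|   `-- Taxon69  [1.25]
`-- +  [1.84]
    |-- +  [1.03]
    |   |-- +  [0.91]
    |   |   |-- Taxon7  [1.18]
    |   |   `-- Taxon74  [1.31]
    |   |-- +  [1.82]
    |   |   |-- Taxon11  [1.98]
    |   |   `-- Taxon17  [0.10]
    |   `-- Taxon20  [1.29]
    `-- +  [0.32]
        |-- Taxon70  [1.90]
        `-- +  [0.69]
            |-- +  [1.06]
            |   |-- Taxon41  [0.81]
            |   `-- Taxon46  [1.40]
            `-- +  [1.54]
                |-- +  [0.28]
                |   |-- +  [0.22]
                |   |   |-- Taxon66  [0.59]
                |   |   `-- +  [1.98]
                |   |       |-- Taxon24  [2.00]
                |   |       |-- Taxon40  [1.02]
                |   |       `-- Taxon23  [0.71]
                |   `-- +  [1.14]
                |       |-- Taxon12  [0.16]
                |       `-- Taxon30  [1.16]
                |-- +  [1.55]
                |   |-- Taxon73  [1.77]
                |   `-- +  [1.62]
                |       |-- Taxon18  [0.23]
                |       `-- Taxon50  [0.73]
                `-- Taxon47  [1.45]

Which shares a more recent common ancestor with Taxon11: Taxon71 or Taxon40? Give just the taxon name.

Taxon40

The MRCA of Taxon11 and Taxon40 subtends (((Taxon7,Taxon74),(Taxon11,Taxon17),Taxon20),(Taxon70,((Taxon41,Taxon46),(((Taxon66,(Taxon24,Taxon40,Taxon23)),(Taxon12,Taxon30)),(Taxon73,(Taxon18,Taxon50)),Taxon47)))) (18 taxa).
The MRCA of Taxon11 and Taxon71 is the root, subtending the entire tree (25 taxa).
The first is nested inside the second, so Taxon11 shares a more recent common ancestor with Taxon40.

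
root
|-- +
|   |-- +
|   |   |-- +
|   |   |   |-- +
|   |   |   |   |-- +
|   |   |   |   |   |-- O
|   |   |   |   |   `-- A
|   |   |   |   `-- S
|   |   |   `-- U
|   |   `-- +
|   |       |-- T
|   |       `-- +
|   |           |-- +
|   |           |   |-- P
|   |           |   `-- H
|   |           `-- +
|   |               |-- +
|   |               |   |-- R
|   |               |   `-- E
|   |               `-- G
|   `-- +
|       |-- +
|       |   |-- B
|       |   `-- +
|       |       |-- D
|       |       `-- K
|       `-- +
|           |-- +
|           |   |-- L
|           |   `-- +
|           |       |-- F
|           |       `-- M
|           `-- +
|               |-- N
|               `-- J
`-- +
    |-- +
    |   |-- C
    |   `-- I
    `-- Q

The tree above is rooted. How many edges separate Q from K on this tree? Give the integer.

7

The MRCA of Q and K is the root of the tree.
From Q up to that node: 2 branches. From K up to the same node: 5 branches. Total: 2 + 5 = 7.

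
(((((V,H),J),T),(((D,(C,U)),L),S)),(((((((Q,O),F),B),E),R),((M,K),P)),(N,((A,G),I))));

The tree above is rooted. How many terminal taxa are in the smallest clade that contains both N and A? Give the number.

The MRCA of N and A is the node subtending (N,((A,G),I)).
That clade contains 4 terminal taxa: A, G, I, N.

4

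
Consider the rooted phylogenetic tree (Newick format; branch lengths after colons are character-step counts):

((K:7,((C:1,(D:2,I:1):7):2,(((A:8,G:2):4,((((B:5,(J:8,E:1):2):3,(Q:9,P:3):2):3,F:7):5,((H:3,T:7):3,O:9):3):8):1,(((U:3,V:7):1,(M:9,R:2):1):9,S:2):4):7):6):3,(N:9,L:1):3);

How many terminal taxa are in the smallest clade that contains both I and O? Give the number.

The MRCA of I and O is the node subtending ((C,(D,I)),(((A,G),((((B,(J,E)),(Q,P)),F),((H,T),O))),(((U,V),(M,R)),S))).
That clade contains 19 terminal taxa: A, B, C, D, E, F, G, H, I, J, M, O, P, Q, R, S, T, U, V.

19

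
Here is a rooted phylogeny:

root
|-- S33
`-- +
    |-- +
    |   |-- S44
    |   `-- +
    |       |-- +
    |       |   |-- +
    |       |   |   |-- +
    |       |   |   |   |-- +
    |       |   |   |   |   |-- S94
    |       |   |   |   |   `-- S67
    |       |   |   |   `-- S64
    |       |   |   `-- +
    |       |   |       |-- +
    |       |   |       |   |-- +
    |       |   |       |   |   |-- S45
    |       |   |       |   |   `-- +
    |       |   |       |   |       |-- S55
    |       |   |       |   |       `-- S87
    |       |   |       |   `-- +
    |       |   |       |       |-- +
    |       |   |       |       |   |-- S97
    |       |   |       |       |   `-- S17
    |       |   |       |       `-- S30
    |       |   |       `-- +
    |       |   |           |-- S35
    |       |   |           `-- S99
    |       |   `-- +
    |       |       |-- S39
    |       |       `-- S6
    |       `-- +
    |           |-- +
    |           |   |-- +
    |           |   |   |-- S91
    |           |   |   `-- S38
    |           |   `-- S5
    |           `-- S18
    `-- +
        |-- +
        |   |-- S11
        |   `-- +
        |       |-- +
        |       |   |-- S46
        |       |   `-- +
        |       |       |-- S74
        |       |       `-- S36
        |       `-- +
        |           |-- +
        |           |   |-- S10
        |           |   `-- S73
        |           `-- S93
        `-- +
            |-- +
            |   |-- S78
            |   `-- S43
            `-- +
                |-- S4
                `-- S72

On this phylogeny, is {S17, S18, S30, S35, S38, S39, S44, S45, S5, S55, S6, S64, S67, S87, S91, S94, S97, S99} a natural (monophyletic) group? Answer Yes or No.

The most recent common ancestor of these taxa subtends (S44,(((((S94,S67),S64),(((S45,(S55,S87)),((S97,S17),S30)),(S35,S99))),(S39,S6)),(((S91,S38),S5),S18))).
That clade has exactly 18 tips — every listed taxon and nothing else — so the group is monophyletic.

Yes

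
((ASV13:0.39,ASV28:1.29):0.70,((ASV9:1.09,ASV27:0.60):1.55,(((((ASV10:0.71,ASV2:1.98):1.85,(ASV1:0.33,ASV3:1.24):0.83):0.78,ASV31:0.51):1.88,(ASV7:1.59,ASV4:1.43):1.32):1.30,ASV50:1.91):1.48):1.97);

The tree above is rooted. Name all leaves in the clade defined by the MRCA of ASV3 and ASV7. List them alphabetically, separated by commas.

ASV1, ASV10, ASV2, ASV3, ASV31, ASV4, ASV7

Tracing ASV3: it sits inside (ASV1,ASV3).
Tracing ASV7: it sits inside (ASV7,ASV4).
The smallest clade enclosing both is ((((ASV10,ASV2),(ASV1,ASV3)),ASV31),(ASV7,ASV4)); the answer is its 7 terminal taxa in alphabetical order.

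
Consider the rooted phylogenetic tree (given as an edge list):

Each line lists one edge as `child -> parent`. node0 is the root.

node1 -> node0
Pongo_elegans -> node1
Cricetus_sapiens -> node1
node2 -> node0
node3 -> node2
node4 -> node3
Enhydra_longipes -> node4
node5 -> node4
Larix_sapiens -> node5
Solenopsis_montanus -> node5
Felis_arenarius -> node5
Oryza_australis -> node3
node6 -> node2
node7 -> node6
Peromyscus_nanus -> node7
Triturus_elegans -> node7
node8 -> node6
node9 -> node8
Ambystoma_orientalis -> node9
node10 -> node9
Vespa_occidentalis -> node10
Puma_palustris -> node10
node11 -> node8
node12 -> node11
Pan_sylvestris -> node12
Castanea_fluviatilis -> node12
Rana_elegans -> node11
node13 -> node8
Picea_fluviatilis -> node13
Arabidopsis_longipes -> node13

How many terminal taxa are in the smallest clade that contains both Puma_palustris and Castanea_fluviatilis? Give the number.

8

The MRCA of Puma_palustris and Castanea_fluviatilis is the node subtending ((Ambystoma_orientalis,(Vespa_occidentalis,Puma_palustris)),((Pan_sylvestris,Castanea_fluviatilis),Rana_elegans),(Picea_fluviatilis,Arabidopsis_longipes)).
That clade contains 8 terminal taxa: Ambystoma_orientalis, Arabidopsis_longipes, Castanea_fluviatilis, Pan_sylvestris, Picea_fluviatilis, Puma_palustris, Rana_elegans, Vespa_occidentalis.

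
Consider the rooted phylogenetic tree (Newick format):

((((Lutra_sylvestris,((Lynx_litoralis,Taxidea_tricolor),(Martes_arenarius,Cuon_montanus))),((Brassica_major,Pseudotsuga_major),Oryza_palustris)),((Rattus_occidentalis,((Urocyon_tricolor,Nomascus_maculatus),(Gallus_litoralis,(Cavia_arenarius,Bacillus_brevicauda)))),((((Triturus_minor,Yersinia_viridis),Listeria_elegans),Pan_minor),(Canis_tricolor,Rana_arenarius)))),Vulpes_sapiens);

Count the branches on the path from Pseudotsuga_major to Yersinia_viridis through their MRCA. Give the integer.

The MRCA of Pseudotsuga_major and Yersinia_viridis is the node subtending (((Lutra_sylvestris,((Lynx_litoralis,Taxidea_tricolor),(Martes_arenarius,Cuon_montanus))),((Brassica_major,Pseudotsuga_major),Oryza_palustris)),((Rattus_occidentalis,((Urocyon_tricolor,Nomascus_maculatus),(Gallus_litoralis,(Cavia_arenarius,Bacillus_brevicauda)))),((((Triturus_minor,Yersinia_viridis),Listeria_elegans),Pan_minor),(Canis_tricolor,Rana_arenarius)))).
From Pseudotsuga_major up to that node: 4 branches. From Yersinia_viridis up to the same node: 6 branches. Total: 4 + 6 = 10.

10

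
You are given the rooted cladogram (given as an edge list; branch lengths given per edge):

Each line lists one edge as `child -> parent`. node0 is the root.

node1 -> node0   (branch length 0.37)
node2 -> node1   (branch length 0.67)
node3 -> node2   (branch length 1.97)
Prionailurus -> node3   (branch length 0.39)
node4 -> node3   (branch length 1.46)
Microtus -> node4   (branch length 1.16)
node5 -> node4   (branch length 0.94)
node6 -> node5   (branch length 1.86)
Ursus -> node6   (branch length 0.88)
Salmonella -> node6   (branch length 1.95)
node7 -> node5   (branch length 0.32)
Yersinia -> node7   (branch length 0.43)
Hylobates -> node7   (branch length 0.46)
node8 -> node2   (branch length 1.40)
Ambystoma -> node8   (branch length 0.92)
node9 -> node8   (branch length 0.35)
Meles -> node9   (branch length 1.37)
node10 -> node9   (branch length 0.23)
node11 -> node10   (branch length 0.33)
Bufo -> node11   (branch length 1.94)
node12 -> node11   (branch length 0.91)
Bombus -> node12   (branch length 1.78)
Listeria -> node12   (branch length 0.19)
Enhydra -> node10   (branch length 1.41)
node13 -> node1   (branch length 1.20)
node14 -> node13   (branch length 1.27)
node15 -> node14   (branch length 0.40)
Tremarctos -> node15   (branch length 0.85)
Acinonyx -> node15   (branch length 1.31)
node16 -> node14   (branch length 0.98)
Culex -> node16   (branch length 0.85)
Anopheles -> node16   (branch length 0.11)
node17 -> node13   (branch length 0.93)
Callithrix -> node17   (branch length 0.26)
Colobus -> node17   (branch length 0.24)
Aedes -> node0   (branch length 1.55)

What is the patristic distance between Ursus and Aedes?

9.70

The path runs Ursus → … → MRCA → … → Aedes; the MRCA is the root of the tree.
Branch lengths along that path: 0.88 + 1.86 + 0.94 + 1.46 + 1.97 + 0.67 + 0.37 + 1.55 = 9.70.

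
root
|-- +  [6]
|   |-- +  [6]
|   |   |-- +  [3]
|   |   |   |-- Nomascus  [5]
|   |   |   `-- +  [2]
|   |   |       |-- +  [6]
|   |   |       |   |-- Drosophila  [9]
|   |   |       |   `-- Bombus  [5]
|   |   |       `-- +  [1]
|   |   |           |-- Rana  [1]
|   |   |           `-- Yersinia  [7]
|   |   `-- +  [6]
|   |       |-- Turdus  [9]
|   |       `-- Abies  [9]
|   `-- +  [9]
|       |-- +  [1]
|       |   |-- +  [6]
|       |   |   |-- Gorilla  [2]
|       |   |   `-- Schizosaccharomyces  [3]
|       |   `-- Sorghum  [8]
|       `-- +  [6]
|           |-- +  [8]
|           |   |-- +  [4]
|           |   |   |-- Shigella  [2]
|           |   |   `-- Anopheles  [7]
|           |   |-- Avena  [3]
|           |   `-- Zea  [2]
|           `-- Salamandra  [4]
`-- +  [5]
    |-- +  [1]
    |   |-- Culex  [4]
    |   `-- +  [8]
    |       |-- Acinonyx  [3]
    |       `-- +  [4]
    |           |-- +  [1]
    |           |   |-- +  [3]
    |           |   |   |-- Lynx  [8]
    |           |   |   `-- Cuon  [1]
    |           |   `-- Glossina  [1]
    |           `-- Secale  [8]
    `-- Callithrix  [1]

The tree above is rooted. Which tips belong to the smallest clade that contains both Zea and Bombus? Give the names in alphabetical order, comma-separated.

Abies, Anopheles, Avena, Bombus, Drosophila, Gorilla, Nomascus, Rana, Salamandra, Schizosaccharomyces, Shigella, Sorghum, Turdus, Yersinia, Zea

Tracing Zea: it sits inside ((Shigella,Anopheles),Avena,Zea).
Tracing Bombus: it sits inside (Drosophila,Bombus).
The smallest clade enclosing both is (((Nomascus,((Drosophila,Bombus),(Rana,Yersinia))),(Turdus,Abies)),(((Gorilla,Schizosaccharomyces),Sorghum),(((Shigella,Anopheles),Avena,Zea),Salamandra))); the answer is its 15 terminal taxa in alphabetical order.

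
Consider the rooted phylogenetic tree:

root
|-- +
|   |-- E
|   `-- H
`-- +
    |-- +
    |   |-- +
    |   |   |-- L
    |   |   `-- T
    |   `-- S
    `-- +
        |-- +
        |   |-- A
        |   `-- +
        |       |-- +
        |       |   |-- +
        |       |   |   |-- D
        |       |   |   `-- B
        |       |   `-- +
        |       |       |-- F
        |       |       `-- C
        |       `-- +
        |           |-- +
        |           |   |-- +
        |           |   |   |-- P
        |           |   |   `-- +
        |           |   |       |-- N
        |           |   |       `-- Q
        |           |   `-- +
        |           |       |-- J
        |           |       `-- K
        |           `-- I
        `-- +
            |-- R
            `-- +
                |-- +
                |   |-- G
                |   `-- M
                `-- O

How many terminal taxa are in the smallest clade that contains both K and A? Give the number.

11

The MRCA of K and A is the node subtending (A,(((D,B),(F,C)),(((P,(N,Q)),(J,K)),I))).
That clade contains 11 terminal taxa: A, B, C, D, F, I, J, K, N, P, Q.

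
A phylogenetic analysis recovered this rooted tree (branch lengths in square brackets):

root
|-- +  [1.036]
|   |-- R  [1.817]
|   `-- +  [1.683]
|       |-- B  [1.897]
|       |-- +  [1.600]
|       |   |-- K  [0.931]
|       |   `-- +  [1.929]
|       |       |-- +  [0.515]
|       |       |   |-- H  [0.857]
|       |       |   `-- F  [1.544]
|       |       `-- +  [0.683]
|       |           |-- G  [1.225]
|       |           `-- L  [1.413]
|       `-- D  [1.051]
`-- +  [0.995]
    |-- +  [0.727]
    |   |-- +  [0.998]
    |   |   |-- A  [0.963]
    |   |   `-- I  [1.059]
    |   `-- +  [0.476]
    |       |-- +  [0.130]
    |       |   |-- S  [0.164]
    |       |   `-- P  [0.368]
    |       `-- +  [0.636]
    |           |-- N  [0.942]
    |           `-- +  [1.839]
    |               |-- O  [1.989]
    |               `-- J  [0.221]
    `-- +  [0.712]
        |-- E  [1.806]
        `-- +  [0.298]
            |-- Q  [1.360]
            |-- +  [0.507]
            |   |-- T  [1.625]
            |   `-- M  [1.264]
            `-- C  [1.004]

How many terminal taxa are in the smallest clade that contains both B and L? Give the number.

The MRCA of B and L is the node subtending (B,(K,((H,F),(G,L))),D).
That clade contains 7 terminal taxa: B, D, F, G, H, K, L.

7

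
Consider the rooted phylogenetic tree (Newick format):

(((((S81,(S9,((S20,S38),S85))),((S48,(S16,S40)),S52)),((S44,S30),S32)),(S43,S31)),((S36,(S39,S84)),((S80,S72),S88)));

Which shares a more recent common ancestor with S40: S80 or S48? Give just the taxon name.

S48

The MRCA of S40 and S48 subtends (S48,(S16,S40)) (3 taxa).
The MRCA of S40 and S80 is the root, subtending the entire tree (20 taxa).
The first is nested inside the second, so S40 shares a more recent common ancestor with S48.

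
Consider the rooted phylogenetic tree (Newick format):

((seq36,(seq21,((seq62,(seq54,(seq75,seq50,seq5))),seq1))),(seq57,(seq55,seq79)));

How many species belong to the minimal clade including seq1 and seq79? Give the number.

The MRCA of seq1 and seq79 is the root, so the clade is the entire tree.
That clade contains 11 terminal taxa: seq1, seq21, seq36, seq5, seq50, seq54, seq55, seq57, seq62, seq75, seq79.

11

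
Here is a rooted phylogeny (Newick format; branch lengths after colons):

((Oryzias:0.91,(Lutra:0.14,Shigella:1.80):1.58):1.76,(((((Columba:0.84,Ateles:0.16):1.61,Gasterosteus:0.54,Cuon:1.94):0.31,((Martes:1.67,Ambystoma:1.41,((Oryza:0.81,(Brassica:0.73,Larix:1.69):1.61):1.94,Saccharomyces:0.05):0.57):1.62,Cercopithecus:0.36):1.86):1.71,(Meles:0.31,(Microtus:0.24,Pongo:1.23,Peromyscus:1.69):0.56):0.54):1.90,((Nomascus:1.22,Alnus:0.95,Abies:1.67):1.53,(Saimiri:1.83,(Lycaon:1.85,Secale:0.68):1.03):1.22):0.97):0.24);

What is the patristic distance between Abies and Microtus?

The path runs Abies → … → MRCA → … → Microtus; the MRCA is the node subtending (((((Columba,Ateles),Gasterosteus,Cuon),((Martes,Ambystoma,((Oryza,(Brassica,Larix)),Saccharomyces)),Cercopithecus)),(Meles,(Microtus,Pongo,Peromyscus))),((Nomascus,Alnus,Abies),(Saimiri,(Lycaon,Secale)))).
Branch lengths along that path: 1.67 + 1.53 + 0.97 + 1.90 + 0.54 + 0.56 + 0.24 = 7.41.

7.41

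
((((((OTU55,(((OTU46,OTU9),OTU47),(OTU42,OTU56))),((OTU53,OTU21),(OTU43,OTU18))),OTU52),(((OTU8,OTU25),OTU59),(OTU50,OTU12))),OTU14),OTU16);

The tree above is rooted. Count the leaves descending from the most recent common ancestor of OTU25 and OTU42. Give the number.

The MRCA of OTU25 and OTU42 is the node subtending ((((OTU55,(((OTU46,OTU9),OTU47),(OTU42,OTU56))),((OTU53,OTU21),(OTU43,OTU18))),OTU52),(((OTU8,OTU25),OTU59),(OTU50,OTU12))).
That clade contains 16 terminal taxa: OTU12, OTU18, OTU21, OTU25, OTU42, OTU43, OTU46, OTU47, OTU50, OTU52, OTU53, OTU55, OTU56, OTU59, OTU8, OTU9.

16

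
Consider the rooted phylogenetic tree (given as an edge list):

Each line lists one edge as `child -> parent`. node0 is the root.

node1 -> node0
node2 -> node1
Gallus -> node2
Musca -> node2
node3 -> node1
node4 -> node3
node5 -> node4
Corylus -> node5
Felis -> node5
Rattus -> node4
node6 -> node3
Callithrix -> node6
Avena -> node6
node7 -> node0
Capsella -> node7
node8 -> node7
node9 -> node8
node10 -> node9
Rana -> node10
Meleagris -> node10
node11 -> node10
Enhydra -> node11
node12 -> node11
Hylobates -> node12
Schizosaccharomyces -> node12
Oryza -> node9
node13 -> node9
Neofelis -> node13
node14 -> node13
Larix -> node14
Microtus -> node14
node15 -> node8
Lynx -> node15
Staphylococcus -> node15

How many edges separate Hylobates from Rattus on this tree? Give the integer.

11

The MRCA of Hylobates and Rattus is the root of the tree.
From Hylobates up to that node: 7 branches. From Rattus up to the same node: 4 branches. Total: 7 + 4 = 11.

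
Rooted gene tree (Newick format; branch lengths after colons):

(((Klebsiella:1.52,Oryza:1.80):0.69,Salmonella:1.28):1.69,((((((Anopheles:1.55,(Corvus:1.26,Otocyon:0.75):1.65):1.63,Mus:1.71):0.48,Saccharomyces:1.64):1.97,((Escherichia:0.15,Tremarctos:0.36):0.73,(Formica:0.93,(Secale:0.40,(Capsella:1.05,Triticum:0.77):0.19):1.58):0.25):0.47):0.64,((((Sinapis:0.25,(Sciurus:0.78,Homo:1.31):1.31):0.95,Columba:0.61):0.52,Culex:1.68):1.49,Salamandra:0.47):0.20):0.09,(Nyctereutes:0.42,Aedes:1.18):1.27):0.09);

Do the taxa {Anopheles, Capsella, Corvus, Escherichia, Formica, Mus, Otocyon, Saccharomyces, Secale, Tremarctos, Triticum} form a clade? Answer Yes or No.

Yes

The most recent common ancestor of these taxa subtends ((((Anopheles,(Corvus,Otocyon)),Mus),Saccharomyces),((Escherichia,Tremarctos),(Formica,(Secale,(Capsella,Triticum))))).
That clade has exactly 11 tips — every listed taxon and nothing else — so the group is monophyletic.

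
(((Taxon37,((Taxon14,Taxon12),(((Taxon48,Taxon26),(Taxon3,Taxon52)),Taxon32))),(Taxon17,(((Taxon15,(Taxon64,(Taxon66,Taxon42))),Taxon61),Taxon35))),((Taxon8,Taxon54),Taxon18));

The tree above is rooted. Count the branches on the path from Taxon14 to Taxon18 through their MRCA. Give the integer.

The MRCA of Taxon14 and Taxon18 is the root of the tree.
From Taxon14 up to that node: 5 branches. From Taxon18 up to the same node: 2 branches. Total: 5 + 2 = 7.

7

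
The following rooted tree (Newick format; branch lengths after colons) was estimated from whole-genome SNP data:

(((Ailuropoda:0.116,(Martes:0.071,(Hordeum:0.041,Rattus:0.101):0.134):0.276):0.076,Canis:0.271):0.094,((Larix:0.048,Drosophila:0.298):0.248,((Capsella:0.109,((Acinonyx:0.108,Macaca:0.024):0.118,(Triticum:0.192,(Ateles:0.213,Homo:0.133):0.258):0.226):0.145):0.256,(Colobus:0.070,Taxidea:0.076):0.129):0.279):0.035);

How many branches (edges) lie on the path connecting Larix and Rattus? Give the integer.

The MRCA of Larix and Rattus is the root of the tree.
From Larix up to that node: 3 branches. From Rattus up to the same node: 5 branches. Total: 3 + 5 = 8.

8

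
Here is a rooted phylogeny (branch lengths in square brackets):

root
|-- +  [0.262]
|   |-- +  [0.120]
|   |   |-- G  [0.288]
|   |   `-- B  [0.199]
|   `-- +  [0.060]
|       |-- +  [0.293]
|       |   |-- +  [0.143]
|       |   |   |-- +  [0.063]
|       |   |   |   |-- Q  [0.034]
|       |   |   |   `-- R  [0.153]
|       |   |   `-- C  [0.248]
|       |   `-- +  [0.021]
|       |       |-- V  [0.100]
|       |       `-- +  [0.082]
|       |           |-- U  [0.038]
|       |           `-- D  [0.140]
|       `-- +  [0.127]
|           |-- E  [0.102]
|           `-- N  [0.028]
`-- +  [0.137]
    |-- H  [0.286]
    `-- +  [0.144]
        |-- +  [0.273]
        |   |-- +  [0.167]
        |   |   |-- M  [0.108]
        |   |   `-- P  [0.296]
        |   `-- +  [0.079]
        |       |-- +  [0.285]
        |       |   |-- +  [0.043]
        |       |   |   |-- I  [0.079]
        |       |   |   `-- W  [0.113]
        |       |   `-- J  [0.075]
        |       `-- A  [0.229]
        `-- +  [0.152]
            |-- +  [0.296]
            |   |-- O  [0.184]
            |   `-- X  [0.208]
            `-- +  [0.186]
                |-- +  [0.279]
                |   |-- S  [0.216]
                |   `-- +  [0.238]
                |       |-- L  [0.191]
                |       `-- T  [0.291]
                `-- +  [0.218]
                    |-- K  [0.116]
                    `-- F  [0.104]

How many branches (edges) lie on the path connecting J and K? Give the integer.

The MRCA of J and K is the node subtending (((M,P),(((I,W),J),A)),((O,X),((S,(L,T)),(K,F)))).
From J up to that node: 4 branches. From K up to the same node: 4 branches. Total: 4 + 4 = 8.

8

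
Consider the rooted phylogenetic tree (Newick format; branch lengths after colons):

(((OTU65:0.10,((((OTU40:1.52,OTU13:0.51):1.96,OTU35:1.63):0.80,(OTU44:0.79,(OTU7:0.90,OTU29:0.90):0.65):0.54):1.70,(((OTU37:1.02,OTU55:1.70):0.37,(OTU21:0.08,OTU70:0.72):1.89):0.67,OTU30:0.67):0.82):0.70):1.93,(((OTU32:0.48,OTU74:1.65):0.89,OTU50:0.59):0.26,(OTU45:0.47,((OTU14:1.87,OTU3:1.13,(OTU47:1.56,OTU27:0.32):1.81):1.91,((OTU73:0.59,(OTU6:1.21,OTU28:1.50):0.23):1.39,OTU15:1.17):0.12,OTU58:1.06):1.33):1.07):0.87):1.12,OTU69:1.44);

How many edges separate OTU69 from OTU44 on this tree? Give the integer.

7

The MRCA of OTU69 and OTU44 is the root of the tree.
From OTU69 up to that node: 1 branch. From OTU44 up to the same node: 6 branches. Total: 1 + 6 = 7.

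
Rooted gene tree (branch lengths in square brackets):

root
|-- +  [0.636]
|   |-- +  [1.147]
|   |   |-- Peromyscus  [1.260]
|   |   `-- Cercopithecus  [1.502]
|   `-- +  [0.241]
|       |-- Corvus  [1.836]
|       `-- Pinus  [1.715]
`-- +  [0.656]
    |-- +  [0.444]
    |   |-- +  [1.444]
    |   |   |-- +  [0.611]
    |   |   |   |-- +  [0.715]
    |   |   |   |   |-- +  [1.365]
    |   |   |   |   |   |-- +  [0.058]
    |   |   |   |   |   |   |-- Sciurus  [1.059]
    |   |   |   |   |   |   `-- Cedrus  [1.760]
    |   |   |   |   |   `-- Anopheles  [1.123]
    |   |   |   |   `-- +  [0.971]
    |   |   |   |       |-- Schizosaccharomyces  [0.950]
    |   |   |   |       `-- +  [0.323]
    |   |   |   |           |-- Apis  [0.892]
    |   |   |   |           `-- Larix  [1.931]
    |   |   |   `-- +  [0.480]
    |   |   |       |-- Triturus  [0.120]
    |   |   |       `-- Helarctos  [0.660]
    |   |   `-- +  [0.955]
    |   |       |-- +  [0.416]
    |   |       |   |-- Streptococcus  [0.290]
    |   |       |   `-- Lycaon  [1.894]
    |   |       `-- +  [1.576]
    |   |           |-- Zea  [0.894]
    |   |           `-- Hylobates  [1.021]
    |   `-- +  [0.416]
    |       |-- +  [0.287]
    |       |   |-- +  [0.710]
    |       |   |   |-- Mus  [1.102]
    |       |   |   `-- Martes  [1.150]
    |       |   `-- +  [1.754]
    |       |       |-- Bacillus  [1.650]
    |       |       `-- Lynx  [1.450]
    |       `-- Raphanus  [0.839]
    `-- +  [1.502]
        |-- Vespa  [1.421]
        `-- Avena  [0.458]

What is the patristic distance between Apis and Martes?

7.519

The path runs Apis → … → MRCA → … → Martes; the MRCA is the node subtending ((((((Sciurus,Cedrus),Anopheles),(Schizosaccharomyces,(Apis,Larix))),(Triturus,Helarctos)),((Streptococcus,Lycaon),(Zea,Hylobates))),(((Mus,Martes),(Bacillus,Lynx)),Raphanus)).
Branch lengths along that path: 0.892 + 0.323 + 0.971 + 0.715 + 0.611 + 1.444 + 0.416 + 0.287 + 0.710 + 1.150 = 7.519.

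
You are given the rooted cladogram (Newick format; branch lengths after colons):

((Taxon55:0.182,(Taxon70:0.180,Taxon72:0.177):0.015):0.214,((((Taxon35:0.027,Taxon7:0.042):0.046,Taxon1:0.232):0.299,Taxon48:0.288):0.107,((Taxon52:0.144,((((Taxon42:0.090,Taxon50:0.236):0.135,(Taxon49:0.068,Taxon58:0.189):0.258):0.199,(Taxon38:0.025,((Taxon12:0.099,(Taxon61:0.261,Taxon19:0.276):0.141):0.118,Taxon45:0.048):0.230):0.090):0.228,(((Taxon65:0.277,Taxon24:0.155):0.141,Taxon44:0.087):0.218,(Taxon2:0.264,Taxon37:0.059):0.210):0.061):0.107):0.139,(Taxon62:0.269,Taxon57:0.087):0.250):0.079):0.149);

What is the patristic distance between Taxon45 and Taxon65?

The path runs Taxon45 → … → MRCA → … → Taxon65; the MRCA is the node subtending ((((Taxon42,Taxon50),(Taxon49,Taxon58)),(Taxon38,((Taxon12,(Taxon61,Taxon19)),Taxon45))),(((Taxon65,Taxon24),Taxon44),(Taxon2,Taxon37))).
Branch lengths along that path: 0.048 + 0.230 + 0.090 + 0.228 + 0.061 + 0.218 + 0.141 + 0.277 = 1.293.

1.293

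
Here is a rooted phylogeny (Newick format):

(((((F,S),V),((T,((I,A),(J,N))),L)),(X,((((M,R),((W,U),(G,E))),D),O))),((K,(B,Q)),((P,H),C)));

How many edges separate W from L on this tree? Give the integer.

10

The MRCA of W and L is the node subtending ((((F,S),V),((T,((I,A),(J,N))),L)),(X,((((M,R),((W,U),(G,E))),D),O))).
From W up to that node: 7 branches. From L up to the same node: 3 branches. Total: 7 + 3 = 10.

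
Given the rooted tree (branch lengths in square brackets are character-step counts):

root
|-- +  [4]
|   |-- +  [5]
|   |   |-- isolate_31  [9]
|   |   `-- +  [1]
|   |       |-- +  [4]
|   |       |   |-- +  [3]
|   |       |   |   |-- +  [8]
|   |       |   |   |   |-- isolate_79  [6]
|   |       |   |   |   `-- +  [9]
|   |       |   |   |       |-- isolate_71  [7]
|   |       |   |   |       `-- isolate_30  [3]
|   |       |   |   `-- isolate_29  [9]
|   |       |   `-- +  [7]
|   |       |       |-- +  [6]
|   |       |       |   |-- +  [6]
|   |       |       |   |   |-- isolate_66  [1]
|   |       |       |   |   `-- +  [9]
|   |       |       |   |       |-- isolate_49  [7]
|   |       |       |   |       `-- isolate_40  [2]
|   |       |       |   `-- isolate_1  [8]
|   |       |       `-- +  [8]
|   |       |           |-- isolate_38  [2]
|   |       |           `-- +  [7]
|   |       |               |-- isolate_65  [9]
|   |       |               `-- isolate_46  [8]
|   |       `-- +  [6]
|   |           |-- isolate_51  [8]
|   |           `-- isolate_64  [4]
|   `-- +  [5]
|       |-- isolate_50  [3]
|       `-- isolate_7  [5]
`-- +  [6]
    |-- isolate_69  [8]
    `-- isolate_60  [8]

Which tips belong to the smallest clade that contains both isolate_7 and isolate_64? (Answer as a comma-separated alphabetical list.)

isolate_1, isolate_29, isolate_30, isolate_31, isolate_38, isolate_40, isolate_46, isolate_49, isolate_50, isolate_51, isolate_64, isolate_65, isolate_66, isolate_7, isolate_71, isolate_79

Tracing isolate_7: it sits inside (isolate_50,isolate_7).
Tracing isolate_64: it sits inside (isolate_51,isolate_64).
The smallest clade enclosing both is ((isolate_31,((((isolate_79,(isolate_71,isolate_30)),isolate_29),(((isolate_66,(isolate_49,isolate_40)),isolate_1),(isolate_38,(isolate_65,isolate_46)))),(isolate_51,isolate_64))),(isolate_50,isolate_7)); the answer is its 16 terminal taxa in alphabetical order.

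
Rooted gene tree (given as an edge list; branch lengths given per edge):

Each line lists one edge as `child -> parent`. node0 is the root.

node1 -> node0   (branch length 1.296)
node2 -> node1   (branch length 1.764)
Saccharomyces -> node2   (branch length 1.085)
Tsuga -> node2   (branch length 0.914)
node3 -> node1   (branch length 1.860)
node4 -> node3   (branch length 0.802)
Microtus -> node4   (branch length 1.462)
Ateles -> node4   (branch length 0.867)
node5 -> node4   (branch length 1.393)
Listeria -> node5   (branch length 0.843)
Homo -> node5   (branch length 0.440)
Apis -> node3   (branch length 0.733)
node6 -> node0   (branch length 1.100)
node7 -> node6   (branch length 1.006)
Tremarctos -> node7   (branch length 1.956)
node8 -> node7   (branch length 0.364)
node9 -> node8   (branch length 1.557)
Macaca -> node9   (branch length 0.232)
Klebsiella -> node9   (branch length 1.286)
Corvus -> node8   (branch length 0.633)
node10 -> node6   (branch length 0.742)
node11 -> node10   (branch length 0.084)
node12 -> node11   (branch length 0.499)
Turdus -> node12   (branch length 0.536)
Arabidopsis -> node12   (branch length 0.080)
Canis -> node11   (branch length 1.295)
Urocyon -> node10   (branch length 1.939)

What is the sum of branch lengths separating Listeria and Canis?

9.415

The path runs Listeria → … → MRCA → … → Canis; the MRCA is the root of the tree.
Branch lengths along that path: 0.843 + 1.393 + 0.802 + 1.860 + 1.296 + 1.100 + 0.742 + 0.084 + 1.295 = 9.415.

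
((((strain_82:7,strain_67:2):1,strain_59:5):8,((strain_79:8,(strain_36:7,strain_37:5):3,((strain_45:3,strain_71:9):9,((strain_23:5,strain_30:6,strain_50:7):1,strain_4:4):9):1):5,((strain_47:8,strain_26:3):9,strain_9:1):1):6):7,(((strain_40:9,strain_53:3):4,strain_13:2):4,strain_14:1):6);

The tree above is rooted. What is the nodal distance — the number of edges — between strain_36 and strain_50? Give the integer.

The MRCA of strain_36 and strain_50 is the node subtending (strain_79,(strain_36,strain_37),((strain_45,strain_71),((strain_23,strain_30,strain_50),strain_4))).
From strain_36 up to that node: 2 branches. From strain_50 up to the same node: 4 branches. Total: 2 + 4 = 6.

6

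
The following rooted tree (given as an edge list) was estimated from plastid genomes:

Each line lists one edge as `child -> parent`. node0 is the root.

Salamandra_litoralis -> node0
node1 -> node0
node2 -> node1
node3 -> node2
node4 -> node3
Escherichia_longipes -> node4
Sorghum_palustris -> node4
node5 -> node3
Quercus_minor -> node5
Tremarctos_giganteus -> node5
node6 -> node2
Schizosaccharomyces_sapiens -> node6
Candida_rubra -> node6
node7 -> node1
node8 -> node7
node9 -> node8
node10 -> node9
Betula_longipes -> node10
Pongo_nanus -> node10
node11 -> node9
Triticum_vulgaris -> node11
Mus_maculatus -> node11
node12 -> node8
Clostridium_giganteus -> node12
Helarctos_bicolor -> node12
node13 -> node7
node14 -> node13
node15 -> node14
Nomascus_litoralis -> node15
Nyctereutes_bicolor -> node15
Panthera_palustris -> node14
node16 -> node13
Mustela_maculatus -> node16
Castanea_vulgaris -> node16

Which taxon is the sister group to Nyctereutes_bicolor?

Nyctereutes_bicolor attaches to the tree at the node subtending (Nomascus_litoralis,Nyctereutes_bicolor).
The other lineage descending from that same node — the sister group — is the single tip Nomascus_litoralis.

Nomascus_litoralis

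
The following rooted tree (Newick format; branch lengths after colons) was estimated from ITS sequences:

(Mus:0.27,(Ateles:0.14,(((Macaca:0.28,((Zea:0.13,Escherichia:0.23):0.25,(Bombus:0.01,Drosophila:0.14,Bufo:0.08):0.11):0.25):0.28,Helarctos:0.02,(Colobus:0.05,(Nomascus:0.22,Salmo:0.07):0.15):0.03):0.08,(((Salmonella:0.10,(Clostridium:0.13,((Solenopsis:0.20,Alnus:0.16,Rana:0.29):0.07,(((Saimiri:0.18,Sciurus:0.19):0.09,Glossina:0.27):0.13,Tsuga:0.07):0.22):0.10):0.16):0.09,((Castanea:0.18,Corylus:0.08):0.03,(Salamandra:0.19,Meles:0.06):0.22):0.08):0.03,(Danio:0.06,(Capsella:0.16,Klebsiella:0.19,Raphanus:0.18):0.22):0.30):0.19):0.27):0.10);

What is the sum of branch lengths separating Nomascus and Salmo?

The path runs Nomascus → … → MRCA → … → Salmo; the MRCA is the node subtending (Nomascus,Salmo).
Branch lengths along that path: 0.22 + 0.07 = 0.29.

0.29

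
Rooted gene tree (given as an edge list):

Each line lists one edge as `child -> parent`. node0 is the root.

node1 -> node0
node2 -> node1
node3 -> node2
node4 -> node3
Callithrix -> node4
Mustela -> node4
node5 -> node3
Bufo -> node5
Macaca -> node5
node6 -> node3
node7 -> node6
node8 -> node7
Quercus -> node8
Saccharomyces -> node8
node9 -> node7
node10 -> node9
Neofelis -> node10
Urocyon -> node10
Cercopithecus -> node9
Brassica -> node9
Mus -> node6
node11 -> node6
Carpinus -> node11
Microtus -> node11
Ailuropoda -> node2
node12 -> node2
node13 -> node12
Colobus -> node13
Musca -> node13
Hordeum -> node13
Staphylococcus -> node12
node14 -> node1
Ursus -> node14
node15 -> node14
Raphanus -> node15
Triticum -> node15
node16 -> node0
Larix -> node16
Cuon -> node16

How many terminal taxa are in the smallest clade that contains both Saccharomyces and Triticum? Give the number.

21

The MRCA of Saccharomyces and Triticum is the node subtending ((((Callithrix,Mustela),(Bufo,Macaca),(((Quercus,Saccharomyces),((Neofelis,Urocyon),Cercopithecus,Brassica)),Mus,(Carpinus,Microtus))),Ailuropoda,((Colobus,Musca,Hordeum),Staphylococcus)),(Ursus,(Raphanus,Triticum))).
That clade contains 21 terminal taxa: Ailuropoda, Brassica, Bufo, Callithrix, Carpinus, Cercopithecus, Colobus, Hordeum, Macaca, Microtus, Mus, Musca, Mustela, Neofelis, Quercus, Raphanus, Saccharomyces, Staphylococcus, Triticum, Urocyon, Ursus.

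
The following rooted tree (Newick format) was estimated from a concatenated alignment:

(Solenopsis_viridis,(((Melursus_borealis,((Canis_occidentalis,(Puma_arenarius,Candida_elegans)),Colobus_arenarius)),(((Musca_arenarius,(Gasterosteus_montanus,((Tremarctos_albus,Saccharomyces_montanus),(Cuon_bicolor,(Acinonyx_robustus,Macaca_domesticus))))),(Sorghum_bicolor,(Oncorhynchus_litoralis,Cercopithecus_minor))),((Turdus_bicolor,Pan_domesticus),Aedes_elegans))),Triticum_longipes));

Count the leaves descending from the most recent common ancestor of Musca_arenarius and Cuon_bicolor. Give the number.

The MRCA of Musca_arenarius and Cuon_bicolor is the node subtending (Musca_arenarius,(Gasterosteus_montanus,((Tremarctos_albus,Saccharomyces_montanus),(Cuon_bicolor,(Acinonyx_robustus,Macaca_domesticus))))).
That clade contains 7 terminal taxa: Acinonyx_robustus, Cuon_bicolor, Gasterosteus_montanus, Macaca_domesticus, Musca_arenarius, Saccharomyces_montanus, Tremarctos_albus.

7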